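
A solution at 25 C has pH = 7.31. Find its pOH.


pOH = 14 - pH
pOH = 14 - 7.31
pOH = 6.69

6.69


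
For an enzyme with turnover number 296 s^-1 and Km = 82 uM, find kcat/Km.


Catalytic efficiency = kcat / Km
= 296 / 82
= 3.6098 uM^-1*s^-1

3.6098 uM^-1*s^-1


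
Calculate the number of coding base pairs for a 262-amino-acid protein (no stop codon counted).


Each amino acid = 1 codon = 3 bp
bp = 262 * 3 = 786 bp

786 bp


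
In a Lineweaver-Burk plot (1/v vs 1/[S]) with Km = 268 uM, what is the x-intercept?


x-intercept = -1/Km
= -1/268
= -0.0037 1/uM

-0.0037 1/uM


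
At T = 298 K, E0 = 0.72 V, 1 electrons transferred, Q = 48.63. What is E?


E = E0 - (RT/nF) * ln(Q)
E = 0.72 - (8.314 * 298 / (1 * 96485)) * ln(48.63)
E = 0.6203 V

0.6203 V


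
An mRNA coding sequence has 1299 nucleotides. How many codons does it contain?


codons = nucleotides / 3
codons = 1299 / 3 = 433

433


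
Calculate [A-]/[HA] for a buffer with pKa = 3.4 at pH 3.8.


[A-]/[HA] = 10^(pH - pKa)
= 10^(3.8 - 3.4)
= 2.5119

2.5119


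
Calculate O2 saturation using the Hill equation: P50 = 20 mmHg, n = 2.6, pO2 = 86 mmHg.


Y = pO2^n / (P50^n + pO2^n)
Y = 86^2.6 / (20^2.6 + 86^2.6)
Y = 97.8%

97.8%


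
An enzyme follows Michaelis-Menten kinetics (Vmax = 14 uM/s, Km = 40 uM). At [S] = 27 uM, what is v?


v = Vmax * [S] / (Km + [S])
v = 14 * 27 / (40 + 27)
v = 5.6418 uM/s

5.6418 uM/s


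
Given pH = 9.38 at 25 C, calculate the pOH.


pOH = 14 - pH
pOH = 14 - 9.38
pOH = 4.62

4.62


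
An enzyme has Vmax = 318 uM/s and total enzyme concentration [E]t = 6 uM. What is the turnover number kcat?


kcat = Vmax / [E]t
kcat = 318 / 6
kcat = 53.0 s^-1

53.0 s^-1


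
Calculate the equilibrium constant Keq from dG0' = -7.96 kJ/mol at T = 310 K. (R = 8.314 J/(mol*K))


Keq = exp(-dG0 * 1000 / (R * T))
Keq = exp(-(-7.96) * 1000 / (8.314 * 310))
Keq = 21.9432

21.9432


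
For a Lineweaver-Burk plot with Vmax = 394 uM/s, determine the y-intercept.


y-intercept = 1/Vmax
= 1/394
= 0.0025 s/uM

0.0025 s/uM


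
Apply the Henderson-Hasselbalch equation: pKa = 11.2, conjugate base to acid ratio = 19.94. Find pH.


pH = pKa + log10([A-]/[HA])
pH = 11.2 + log10(19.94)
pH = 12.4997

12.4997


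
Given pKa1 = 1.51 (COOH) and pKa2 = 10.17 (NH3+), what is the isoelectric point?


pI = (pKa1 + pKa2) / 2
pI = (1.51 + 10.17) / 2
pI = 5.84

5.84


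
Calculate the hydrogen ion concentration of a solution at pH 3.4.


[H+] = 10^(-pH)
[H+] = 10^(-3.4)
[H+] = 3.981e-04 M

3.981e-04 M


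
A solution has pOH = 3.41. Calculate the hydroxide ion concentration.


[OH-] = 10^(-pOH)
[OH-] = 10^(-3.41)
[OH-] = 3.890e-04 M

3.890e-04 M


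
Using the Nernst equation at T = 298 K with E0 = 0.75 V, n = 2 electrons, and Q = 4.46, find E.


E = E0 - (RT/nF) * ln(Q)
E = 0.75 - (8.314 * 298 / (2 * 96485)) * ln(4.46)
E = 0.7308 V

0.7308 V


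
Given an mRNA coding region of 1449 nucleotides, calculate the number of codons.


codons = nucleotides / 3
codons = 1449 / 3 = 483

483


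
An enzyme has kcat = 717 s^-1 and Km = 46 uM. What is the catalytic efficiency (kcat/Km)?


Catalytic efficiency = kcat / Km
= 717 / 46
= 15.587 uM^-1*s^-1

15.587 uM^-1*s^-1


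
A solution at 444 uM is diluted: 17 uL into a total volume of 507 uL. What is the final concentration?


C2 = C1 * V1 / V2
C2 = 444 * 17 / 507
C2 = 14.8876 uM

14.8876 uM


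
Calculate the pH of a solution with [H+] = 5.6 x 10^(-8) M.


pH = -log10([H+])
pH = -log10(5.6 x 10^(-8))
pH = 7.2518

7.2518


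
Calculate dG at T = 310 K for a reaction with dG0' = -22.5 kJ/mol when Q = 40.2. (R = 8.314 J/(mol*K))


dG = dG0' + RT * ln(Q) / 1000
dG = -22.5 + 8.314 * 310 * ln(40.2) / 1000
dG = -12.9796 kJ/mol

-12.9796 kJ/mol


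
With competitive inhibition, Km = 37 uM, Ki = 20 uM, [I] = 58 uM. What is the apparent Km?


Km_app = Km * (1 + [I]/Ki)
Km_app = 37 * (1 + 58/20)
Km_app = 144.3 uM

144.3 uM


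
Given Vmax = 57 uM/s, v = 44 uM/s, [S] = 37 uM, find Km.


Km = [S] * (Vmax - v) / v
Km = 37 * (57 - 44) / 44
Km = 10.9318 uM

10.9318 uM


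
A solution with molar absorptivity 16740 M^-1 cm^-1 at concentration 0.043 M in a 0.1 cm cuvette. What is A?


A = epsilon * c * l
A = 16740 * 0.043 * 0.1
A = 71.982

71.982


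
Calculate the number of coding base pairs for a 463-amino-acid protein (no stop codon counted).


Each amino acid = 1 codon = 3 bp
bp = 463 * 3 = 1389 bp

1389 bp


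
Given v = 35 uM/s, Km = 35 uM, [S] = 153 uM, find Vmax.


Vmax = v * (Km + [S]) / [S]
Vmax = 35 * (35 + 153) / 153
Vmax = 43.0065 uM/s

43.0065 uM/s


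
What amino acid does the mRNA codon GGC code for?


Standard genetic code lookup.
Codon GGC -> Gly

Gly


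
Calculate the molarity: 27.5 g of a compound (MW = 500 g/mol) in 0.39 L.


C = (mass / MW) / volume
C = (27.5 / 500) / 0.39
C = 0.141 M

0.141 M


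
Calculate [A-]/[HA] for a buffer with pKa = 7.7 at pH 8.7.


[A-]/[HA] = 10^(pH - pKa)
= 10^(8.7 - 7.7)
= 10.0

10.0


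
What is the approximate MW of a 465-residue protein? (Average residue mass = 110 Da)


MW = n_residues * 110 Da
MW = 465 * 110
MW = 51150 Da

51150 Da


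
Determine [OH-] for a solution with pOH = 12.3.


[OH-] = 10^(-pOH)
[OH-] = 10^(-12.3)
[OH-] = 5.012e-13 M

5.012e-13 M


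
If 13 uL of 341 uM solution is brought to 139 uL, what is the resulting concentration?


C2 = C1 * V1 / V2
C2 = 341 * 13 / 139
C2 = 31.8921 uM

31.8921 uM


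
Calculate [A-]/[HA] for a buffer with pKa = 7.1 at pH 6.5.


[A-]/[HA] = 10^(pH - pKa)
= 10^(6.5 - 7.1)
= 0.2512

0.2512


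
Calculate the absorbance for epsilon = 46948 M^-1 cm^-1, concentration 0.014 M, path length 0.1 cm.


A = epsilon * c * l
A = 46948 * 0.014 * 0.1
A = 65.7272

65.7272


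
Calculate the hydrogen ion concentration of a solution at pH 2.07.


[H+] = 10^(-pH)
[H+] = 10^(-2.07)
[H+] = 0.0085 M

0.0085 M


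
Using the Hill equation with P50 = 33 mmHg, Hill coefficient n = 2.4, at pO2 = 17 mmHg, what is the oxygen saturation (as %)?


Y = pO2^n / (P50^n + pO2^n)
Y = 17^2.4 / (33^2.4 + 17^2.4)
Y = 16.91%

16.91%


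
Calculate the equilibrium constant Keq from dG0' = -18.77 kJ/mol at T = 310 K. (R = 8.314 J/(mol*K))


Keq = exp(-dG0 * 1000 / (R * T))
Keq = exp(-(-18.77) * 1000 / (8.314 * 310))
Keq = 1454.9144

1454.9144


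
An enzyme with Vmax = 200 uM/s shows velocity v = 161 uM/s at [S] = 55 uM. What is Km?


Km = [S] * (Vmax - v) / v
Km = 55 * (200 - 161) / 161
Km = 13.323 uM

13.323 uM


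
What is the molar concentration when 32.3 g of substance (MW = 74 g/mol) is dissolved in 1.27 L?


C = (mass / MW) / volume
C = (32.3 / 74) / 1.27
C = 0.3437 M

0.3437 M


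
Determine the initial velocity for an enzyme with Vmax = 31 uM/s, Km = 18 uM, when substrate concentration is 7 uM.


v = Vmax * [S] / (Km + [S])
v = 31 * 7 / (18 + 7)
v = 8.68 uM/s

8.68 uM/s


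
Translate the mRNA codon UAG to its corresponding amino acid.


Standard genetic code lookup.
Codon UAG -> Stop

Stop


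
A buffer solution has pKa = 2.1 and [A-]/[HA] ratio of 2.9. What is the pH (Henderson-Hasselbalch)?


pH = pKa + log10([A-]/[HA])
pH = 2.1 + log10(2.9)
pH = 2.5624

2.5624


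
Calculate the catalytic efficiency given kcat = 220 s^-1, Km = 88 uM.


Catalytic efficiency = kcat / Km
= 220 / 88
= 2.5 uM^-1*s^-1

2.5 uM^-1*s^-1


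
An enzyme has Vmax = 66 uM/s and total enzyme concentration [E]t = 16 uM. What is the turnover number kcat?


kcat = Vmax / [E]t
kcat = 66 / 16
kcat = 4.125 s^-1

4.125 s^-1


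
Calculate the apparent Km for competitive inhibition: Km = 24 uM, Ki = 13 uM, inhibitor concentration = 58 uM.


Km_app = Km * (1 + [I]/Ki)
Km_app = 24 * (1 + 58/13)
Km_app = 131.0769 uM

131.0769 uM


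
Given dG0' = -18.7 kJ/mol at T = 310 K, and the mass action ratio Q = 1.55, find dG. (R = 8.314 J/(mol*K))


dG = dG0' + RT * ln(Q) / 1000
dG = -18.7 + 8.314 * 310 * ln(1.55) / 1000
dG = -17.5705 kJ/mol

-17.5705 kJ/mol


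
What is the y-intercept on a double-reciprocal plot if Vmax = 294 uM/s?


y-intercept = 1/Vmax
= 1/294
= 0.0034 s/uM

0.0034 s/uM


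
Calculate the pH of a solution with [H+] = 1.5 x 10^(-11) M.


pH = -log10([H+])
pH = -log10(1.5 x 10^(-11))
pH = 10.8239

10.8239


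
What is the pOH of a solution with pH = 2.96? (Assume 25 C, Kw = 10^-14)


pOH = 14 - pH
pOH = 14 - 2.96
pOH = 11.04

11.04


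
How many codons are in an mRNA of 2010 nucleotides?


codons = nucleotides / 3
codons = 2010 / 3 = 670

670


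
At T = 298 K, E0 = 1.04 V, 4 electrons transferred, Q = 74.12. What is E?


E = E0 - (RT/nF) * ln(Q)
E = 1.04 - (8.314 * 298 / (4 * 96485)) * ln(74.12)
E = 1.0124 V

1.0124 V


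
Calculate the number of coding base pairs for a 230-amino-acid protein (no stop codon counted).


Each amino acid = 1 codon = 3 bp
bp = 230 * 3 = 690 bp

690 bp


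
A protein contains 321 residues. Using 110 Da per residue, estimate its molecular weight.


MW = n_residues * 110 Da
MW = 321 * 110
MW = 35310 Da

35310 Da


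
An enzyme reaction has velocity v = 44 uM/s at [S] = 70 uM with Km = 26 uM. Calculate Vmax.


Vmax = v * (Km + [S]) / [S]
Vmax = 44 * (26 + 70) / 70
Vmax = 60.3429 uM/s

60.3429 uM/s


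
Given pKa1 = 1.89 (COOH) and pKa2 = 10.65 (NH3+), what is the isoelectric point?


pI = (pKa1 + pKa2) / 2
pI = (1.89 + 10.65) / 2
pI = 6.27

6.27


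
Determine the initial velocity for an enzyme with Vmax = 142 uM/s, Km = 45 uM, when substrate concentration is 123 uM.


v = Vmax * [S] / (Km + [S])
v = 142 * 123 / (45 + 123)
v = 103.9643 uM/s

103.9643 uM/s


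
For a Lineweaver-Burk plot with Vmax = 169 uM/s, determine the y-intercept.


y-intercept = 1/Vmax
= 1/169
= 0.0059 s/uM

0.0059 s/uM


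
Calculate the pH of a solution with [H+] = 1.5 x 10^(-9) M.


pH = -log10([H+])
pH = -log10(1.5 x 10^(-9))
pH = 8.8239

8.8239


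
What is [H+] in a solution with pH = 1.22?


[H+] = 10^(-pH)
[H+] = 10^(-1.22)
[H+] = 0.0603 M

0.0603 M


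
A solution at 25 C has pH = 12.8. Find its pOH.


pOH = 14 - pH
pOH = 14 - 12.8
pOH = 1.2

1.2


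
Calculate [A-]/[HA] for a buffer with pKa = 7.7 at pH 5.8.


[A-]/[HA] = 10^(pH - pKa)
= 10^(5.8 - 7.7)
= 0.0126

0.0126


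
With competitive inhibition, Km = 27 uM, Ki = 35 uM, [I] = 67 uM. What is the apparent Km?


Km_app = Km * (1 + [I]/Ki)
Km_app = 27 * (1 + 67/35)
Km_app = 78.6857 uM

78.6857 uM


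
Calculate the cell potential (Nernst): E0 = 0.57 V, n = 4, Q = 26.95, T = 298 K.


E = E0 - (RT/nF) * ln(Q)
E = 0.57 - (8.314 * 298 / (4 * 96485)) * ln(26.95)
E = 0.5489 V

0.5489 V


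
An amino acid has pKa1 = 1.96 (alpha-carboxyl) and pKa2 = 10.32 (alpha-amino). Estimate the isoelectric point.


pI = (pKa1 + pKa2) / 2
pI = (1.96 + 10.32) / 2
pI = 6.14

6.14


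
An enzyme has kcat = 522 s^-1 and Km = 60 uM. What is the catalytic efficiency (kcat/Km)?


Catalytic efficiency = kcat / Km
= 522 / 60
= 8.7 uM^-1*s^-1

8.7 uM^-1*s^-1


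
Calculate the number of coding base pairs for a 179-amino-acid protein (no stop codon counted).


Each amino acid = 1 codon = 3 bp
bp = 179 * 3 = 537 bp

537 bp


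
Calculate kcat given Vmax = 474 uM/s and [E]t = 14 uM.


kcat = Vmax / [E]t
kcat = 474 / 14
kcat = 33.8571 s^-1

33.8571 s^-1


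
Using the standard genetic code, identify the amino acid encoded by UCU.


Standard genetic code lookup.
Codon UCU -> Ser

Ser


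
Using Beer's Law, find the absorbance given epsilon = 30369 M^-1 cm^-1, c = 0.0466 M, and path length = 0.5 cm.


A = epsilon * c * l
A = 30369 * 0.0466 * 0.5
A = 707.5977

707.5977


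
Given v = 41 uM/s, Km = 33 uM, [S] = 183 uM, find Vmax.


Vmax = v * (Km + [S]) / [S]
Vmax = 41 * (33 + 183) / 183
Vmax = 48.3934 uM/s

48.3934 uM/s


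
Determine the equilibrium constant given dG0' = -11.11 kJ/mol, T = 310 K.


Keq = exp(-dG0 * 1000 / (R * T))
Keq = exp(-(-11.11) * 1000 / (8.314 * 310))
Keq = 74.4886

74.4886


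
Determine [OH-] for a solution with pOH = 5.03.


[OH-] = 10^(-pOH)
[OH-] = 10^(-5.03)
[OH-] = 9.333e-06 M

9.333e-06 M


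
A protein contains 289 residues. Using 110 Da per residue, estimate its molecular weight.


MW = n_residues * 110 Da
MW = 289 * 110
MW = 31790 Da

31790 Da


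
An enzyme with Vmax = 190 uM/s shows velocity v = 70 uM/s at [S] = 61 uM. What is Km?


Km = [S] * (Vmax - v) / v
Km = 61 * (190 - 70) / 70
Km = 104.5714 uM

104.5714 uM


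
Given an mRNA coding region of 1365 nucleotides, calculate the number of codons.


codons = nucleotides / 3
codons = 1365 / 3 = 455

455


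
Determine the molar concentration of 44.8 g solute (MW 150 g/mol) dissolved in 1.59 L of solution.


C = (mass / MW) / volume
C = (44.8 / 150) / 1.59
C = 0.1878 M

0.1878 M


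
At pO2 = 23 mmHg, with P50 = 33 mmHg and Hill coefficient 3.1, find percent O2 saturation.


Y = pO2^n / (P50^n + pO2^n)
Y = 23^3.1 / (33^3.1 + 23^3.1)
Y = 24.62%

24.62%


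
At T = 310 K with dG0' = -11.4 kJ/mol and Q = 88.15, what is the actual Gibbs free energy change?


dG = dG0' + RT * ln(Q) / 1000
dG = -11.4 + 8.314 * 310 * ln(88.15) / 1000
dG = 0.144 kJ/mol

0.144 kJ/mol


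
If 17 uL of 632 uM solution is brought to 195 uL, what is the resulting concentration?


C2 = C1 * V1 / V2
C2 = 632 * 17 / 195
C2 = 55.0974 uM

55.0974 uM


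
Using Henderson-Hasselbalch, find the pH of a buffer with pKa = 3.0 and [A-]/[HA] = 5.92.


pH = pKa + log10([A-]/[HA])
pH = 3.0 + log10(5.92)
pH = 3.7723

3.7723


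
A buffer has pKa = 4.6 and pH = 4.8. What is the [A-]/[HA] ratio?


[A-]/[HA] = 10^(pH - pKa)
= 10^(4.8 - 4.6)
= 1.5849

1.5849


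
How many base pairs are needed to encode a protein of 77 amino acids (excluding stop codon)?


Each amino acid = 1 codon = 3 bp
bp = 77 * 3 = 231 bp

231 bp


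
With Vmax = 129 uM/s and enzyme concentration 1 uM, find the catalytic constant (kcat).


kcat = Vmax / [E]t
kcat = 129 / 1
kcat = 129.0 s^-1

129.0 s^-1


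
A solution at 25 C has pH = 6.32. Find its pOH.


pOH = 14 - pH
pOH = 14 - 6.32
pOH = 7.68

7.68


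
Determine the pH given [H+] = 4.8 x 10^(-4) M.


pH = -log10([H+])
pH = -log10(4.8 x 10^(-4))
pH = 3.3188

3.3188


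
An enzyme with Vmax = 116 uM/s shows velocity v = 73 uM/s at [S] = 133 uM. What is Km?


Km = [S] * (Vmax - v) / v
Km = 133 * (116 - 73) / 73
Km = 78.3425 uM

78.3425 uM


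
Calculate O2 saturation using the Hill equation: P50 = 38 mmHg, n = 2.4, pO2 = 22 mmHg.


Y = pO2^n / (P50^n + pO2^n)
Y = 22^2.4 / (38^2.4 + 22^2.4)
Y = 21.22%

21.22%


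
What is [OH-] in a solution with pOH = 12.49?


[OH-] = 10^(-pOH)
[OH-] = 10^(-12.49)
[OH-] = 3.236e-13 M

3.236e-13 M


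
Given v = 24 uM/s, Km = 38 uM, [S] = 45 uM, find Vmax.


Vmax = v * (Km + [S]) / [S]
Vmax = 24 * (38 + 45) / 45
Vmax = 44.2667 uM/s

44.2667 uM/s


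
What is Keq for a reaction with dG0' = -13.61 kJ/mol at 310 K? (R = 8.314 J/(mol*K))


Keq = exp(-dG0 * 1000 / (R * T))
Keq = exp(-(-13.61) * 1000 / (8.314 * 310))
Keq = 196.4952

196.4952


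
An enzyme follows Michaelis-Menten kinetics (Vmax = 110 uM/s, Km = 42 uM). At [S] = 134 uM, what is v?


v = Vmax * [S] / (Km + [S])
v = 110 * 134 / (42 + 134)
v = 83.75 uM/s

83.75 uM/s


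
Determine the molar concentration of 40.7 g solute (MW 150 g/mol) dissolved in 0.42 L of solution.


C = (mass / MW) / volume
C = (40.7 / 150) / 0.42
C = 0.646 M

0.646 M


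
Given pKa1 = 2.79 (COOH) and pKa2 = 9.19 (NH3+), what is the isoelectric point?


pI = (pKa1 + pKa2) / 2
pI = (2.79 + 9.19) / 2
pI = 5.99

5.99


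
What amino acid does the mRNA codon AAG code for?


Standard genetic code lookup.
Codon AAG -> Lys

Lys


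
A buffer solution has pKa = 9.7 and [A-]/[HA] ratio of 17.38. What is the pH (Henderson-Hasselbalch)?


pH = pKa + log10([A-]/[HA])
pH = 9.7 + log10(17.38)
pH = 10.94

10.94


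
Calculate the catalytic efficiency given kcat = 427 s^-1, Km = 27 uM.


Catalytic efficiency = kcat / Km
= 427 / 27
= 15.8148 uM^-1*s^-1

15.8148 uM^-1*s^-1


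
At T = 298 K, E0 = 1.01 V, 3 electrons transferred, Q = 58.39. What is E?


E = E0 - (RT/nF) * ln(Q)
E = 1.01 - (8.314 * 298 / (3 * 96485)) * ln(58.39)
E = 0.9752 V

0.9752 V


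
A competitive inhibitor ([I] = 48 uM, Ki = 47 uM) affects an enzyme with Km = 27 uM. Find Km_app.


Km_app = Km * (1 + [I]/Ki)
Km_app = 27 * (1 + 48/47)
Km_app = 54.5745 uM

54.5745 uM


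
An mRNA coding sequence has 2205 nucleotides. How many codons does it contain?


codons = nucleotides / 3
codons = 2205 / 3 = 735

735


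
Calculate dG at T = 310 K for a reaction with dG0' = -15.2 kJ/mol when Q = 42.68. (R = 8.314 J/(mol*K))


dG = dG0' + RT * ln(Q) / 1000
dG = -15.2 + 8.314 * 310 * ln(42.68) / 1000
dG = -5.5254 kJ/mol

-5.5254 kJ/mol


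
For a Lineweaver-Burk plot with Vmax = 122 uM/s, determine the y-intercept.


y-intercept = 1/Vmax
= 1/122
= 0.0082 s/uM

0.0082 s/uM


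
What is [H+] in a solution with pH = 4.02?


[H+] = 10^(-pH)
[H+] = 10^(-4.02)
[H+] = 9.550e-05 M

9.550e-05 M


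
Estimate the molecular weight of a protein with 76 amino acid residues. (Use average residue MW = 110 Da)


MW = n_residues * 110 Da
MW = 76 * 110
MW = 8360 Da

8360 Da


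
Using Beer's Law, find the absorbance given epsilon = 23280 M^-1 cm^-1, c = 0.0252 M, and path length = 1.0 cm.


A = epsilon * c * l
A = 23280 * 0.0252 * 1.0
A = 586.656

586.656


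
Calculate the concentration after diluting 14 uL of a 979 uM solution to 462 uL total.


C2 = C1 * V1 / V2
C2 = 979 * 14 / 462
C2 = 29.6667 uM

29.6667 uM


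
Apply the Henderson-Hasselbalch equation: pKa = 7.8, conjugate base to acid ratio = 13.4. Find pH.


pH = pKa + log10([A-]/[HA])
pH = 7.8 + log10(13.4)
pH = 8.9271

8.9271


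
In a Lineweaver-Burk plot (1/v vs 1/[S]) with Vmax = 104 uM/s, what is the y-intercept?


y-intercept = 1/Vmax
= 1/104
= 0.0096 s/uM

0.0096 s/uM


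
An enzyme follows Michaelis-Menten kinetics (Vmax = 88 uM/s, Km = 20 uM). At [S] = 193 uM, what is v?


v = Vmax * [S] / (Km + [S])
v = 88 * 193 / (20 + 193)
v = 79.7371 uM/s

79.7371 uM/s


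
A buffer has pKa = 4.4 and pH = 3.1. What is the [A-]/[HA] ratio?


[A-]/[HA] = 10^(pH - pKa)
= 10^(3.1 - 4.4)
= 0.0501

0.0501


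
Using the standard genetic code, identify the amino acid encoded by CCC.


Standard genetic code lookup.
Codon CCC -> Pro

Pro


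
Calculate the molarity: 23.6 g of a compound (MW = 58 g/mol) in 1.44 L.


C = (mass / MW) / volume
C = (23.6 / 58) / 1.44
C = 0.2826 M

0.2826 M


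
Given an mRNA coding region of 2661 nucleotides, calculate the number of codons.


codons = nucleotides / 3
codons = 2661 / 3 = 887

887


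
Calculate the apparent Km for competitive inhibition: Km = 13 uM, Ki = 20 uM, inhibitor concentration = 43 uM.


Km_app = Km * (1 + [I]/Ki)
Km_app = 13 * (1 + 43/20)
Km_app = 40.95 uM

40.95 uM


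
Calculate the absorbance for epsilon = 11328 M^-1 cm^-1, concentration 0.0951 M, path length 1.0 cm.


A = epsilon * c * l
A = 11328 * 0.0951 * 1.0
A = 1077.2928

1077.2928


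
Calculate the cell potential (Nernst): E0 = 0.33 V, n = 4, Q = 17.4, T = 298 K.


E = E0 - (RT/nF) * ln(Q)
E = 0.33 - (8.314 * 298 / (4 * 96485)) * ln(17.4)
E = 0.3117 V

0.3117 V


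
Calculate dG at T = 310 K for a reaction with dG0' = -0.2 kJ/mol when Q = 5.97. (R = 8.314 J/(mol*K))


dG = dG0' + RT * ln(Q) / 1000
dG = -0.2 + 8.314 * 310 * ln(5.97) / 1000
dG = 4.4051 kJ/mol

4.4051 kJ/mol


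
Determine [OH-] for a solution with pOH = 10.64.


[OH-] = 10^(-pOH)
[OH-] = 10^(-10.64)
[OH-] = 2.291e-11 M

2.291e-11 M


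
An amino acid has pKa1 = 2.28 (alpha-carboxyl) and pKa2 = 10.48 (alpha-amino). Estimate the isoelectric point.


pI = (pKa1 + pKa2) / 2
pI = (2.28 + 10.48) / 2
pI = 6.38

6.38


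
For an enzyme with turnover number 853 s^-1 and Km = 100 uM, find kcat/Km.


Catalytic efficiency = kcat / Km
= 853 / 100
= 8.53 uM^-1*s^-1

8.53 uM^-1*s^-1


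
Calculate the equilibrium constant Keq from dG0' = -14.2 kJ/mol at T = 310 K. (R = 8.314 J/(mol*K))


Keq = exp(-dG0 * 1000 / (R * T))
Keq = exp(-(-14.2) * 1000 / (8.314 * 310))
Keq = 247.0415

247.0415


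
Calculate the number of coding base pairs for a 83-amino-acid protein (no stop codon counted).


Each amino acid = 1 codon = 3 bp
bp = 83 * 3 = 249 bp

249 bp


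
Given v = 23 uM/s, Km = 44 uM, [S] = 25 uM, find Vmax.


Vmax = v * (Km + [S]) / [S]
Vmax = 23 * (44 + 25) / 25
Vmax = 63.48 uM/s

63.48 uM/s


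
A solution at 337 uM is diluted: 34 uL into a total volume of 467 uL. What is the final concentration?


C2 = C1 * V1 / V2
C2 = 337 * 34 / 467
C2 = 24.5353 uM

24.5353 uM


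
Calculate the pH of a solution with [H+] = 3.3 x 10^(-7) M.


pH = -log10([H+])
pH = -log10(3.3 x 10^(-7))
pH = 6.4815

6.4815


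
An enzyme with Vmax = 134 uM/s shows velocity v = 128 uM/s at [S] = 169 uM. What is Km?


Km = [S] * (Vmax - v) / v
Km = 169 * (134 - 128) / 128
Km = 7.9219 uM

7.9219 uM


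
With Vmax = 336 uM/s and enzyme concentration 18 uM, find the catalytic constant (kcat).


kcat = Vmax / [E]t
kcat = 336 / 18
kcat = 18.6667 s^-1

18.6667 s^-1


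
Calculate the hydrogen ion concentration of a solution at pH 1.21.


[H+] = 10^(-pH)
[H+] = 10^(-1.21)
[H+] = 0.0617 M

0.0617 M


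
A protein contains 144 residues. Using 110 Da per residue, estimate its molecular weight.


MW = n_residues * 110 Da
MW = 144 * 110
MW = 15840 Da

15840 Da


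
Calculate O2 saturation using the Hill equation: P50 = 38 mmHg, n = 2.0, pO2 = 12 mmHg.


Y = pO2^n / (P50^n + pO2^n)
Y = 12^2.0 / (38^2.0 + 12^2.0)
Y = 9.07%

9.07%


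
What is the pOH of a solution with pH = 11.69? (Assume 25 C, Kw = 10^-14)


pOH = 14 - pH
pOH = 14 - 11.69
pOH = 2.31

2.31


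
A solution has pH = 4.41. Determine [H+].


[H+] = 10^(-pH)
[H+] = 10^(-4.41)
[H+] = 3.890e-05 M

3.890e-05 M


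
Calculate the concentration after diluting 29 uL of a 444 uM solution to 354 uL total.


C2 = C1 * V1 / V2
C2 = 444 * 29 / 354
C2 = 36.3729 uM

36.3729 uM


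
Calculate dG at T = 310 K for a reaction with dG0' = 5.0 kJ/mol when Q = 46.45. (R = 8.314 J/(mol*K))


dG = dG0' + RT * ln(Q) / 1000
dG = 5.0 + 8.314 * 310 * ln(46.45) / 1000
dG = 14.8928 kJ/mol

14.8928 kJ/mol


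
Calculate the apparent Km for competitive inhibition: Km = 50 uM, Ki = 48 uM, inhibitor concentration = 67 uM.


Km_app = Km * (1 + [I]/Ki)
Km_app = 50 * (1 + 67/48)
Km_app = 119.7917 uM

119.7917 uM


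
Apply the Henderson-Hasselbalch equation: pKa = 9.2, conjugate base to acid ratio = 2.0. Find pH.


pH = pKa + log10([A-]/[HA])
pH = 9.2 + log10(2.0)
pH = 9.501

9.501


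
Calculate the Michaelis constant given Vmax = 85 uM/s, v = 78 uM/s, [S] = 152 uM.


Km = [S] * (Vmax - v) / v
Km = 152 * (85 - 78) / 78
Km = 13.641 uM

13.641 uM


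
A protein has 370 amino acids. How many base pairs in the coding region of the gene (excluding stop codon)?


Each amino acid = 1 codon = 3 bp
bp = 370 * 3 = 1110 bp

1110 bp


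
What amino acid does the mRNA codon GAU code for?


Standard genetic code lookup.
Codon GAU -> Asp

Asp


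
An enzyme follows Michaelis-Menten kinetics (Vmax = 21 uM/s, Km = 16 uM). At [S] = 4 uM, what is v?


v = Vmax * [S] / (Km + [S])
v = 21 * 4 / (16 + 4)
v = 4.2 uM/s

4.2 uM/s


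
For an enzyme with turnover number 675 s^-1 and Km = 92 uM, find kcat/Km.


Catalytic efficiency = kcat / Km
= 675 / 92
= 7.337 uM^-1*s^-1

7.337 uM^-1*s^-1


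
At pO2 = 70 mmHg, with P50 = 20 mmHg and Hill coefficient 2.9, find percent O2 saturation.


Y = pO2^n / (P50^n + pO2^n)
Y = 70^2.9 / (20^2.9 + 70^2.9)
Y = 97.42%

97.42%


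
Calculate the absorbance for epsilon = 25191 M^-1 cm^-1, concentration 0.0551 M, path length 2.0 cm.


A = epsilon * c * l
A = 25191 * 0.0551 * 2.0
A = 2776.0482

2776.0482


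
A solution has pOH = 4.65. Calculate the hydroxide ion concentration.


[OH-] = 10^(-pOH)
[OH-] = 10^(-4.65)
[OH-] = 2.239e-05 M

2.239e-05 M


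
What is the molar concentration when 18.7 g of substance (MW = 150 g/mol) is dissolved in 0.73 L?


C = (mass / MW) / volume
C = (18.7 / 150) / 0.73
C = 0.1708 M

0.1708 M


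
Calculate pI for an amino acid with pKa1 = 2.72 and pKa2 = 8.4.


pI = (pKa1 + pKa2) / 2
pI = (2.72 + 8.4) / 2
pI = 5.56

5.56


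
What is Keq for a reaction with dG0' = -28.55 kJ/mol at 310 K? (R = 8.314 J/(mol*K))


Keq = exp(-dG0 * 1000 / (R * T))
Keq = exp(-(-28.55) * 1000 / (8.314 * 310))
Keq = 64686.7888

64686.7888


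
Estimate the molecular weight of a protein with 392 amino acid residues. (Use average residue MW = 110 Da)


MW = n_residues * 110 Da
MW = 392 * 110
MW = 43120 Da

43120 Da


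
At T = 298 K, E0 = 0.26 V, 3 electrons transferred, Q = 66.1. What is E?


E = E0 - (RT/nF) * ln(Q)
E = 0.26 - (8.314 * 298 / (3 * 96485)) * ln(66.1)
E = 0.2241 V

0.2241 V


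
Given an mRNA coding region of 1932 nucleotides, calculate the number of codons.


codons = nucleotides / 3
codons = 1932 / 3 = 644

644


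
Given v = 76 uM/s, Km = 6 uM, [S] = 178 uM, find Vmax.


Vmax = v * (Km + [S]) / [S]
Vmax = 76 * (6 + 178) / 178
Vmax = 78.5618 uM/s

78.5618 uM/s


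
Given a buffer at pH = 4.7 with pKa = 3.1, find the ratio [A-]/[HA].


[A-]/[HA] = 10^(pH - pKa)
= 10^(4.7 - 3.1)
= 39.8107

39.8107


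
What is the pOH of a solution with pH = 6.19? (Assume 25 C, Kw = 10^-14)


pOH = 14 - pH
pOH = 14 - 6.19
pOH = 7.81

7.81


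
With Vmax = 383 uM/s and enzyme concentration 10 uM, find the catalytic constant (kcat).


kcat = Vmax / [E]t
kcat = 383 / 10
kcat = 38.3 s^-1

38.3 s^-1


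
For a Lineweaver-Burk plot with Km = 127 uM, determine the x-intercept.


x-intercept = -1/Km
= -1/127
= -0.0079 1/uM

-0.0079 1/uM


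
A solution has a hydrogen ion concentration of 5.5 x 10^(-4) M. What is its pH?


pH = -log10([H+])
pH = -log10(5.5 x 10^(-4))
pH = 3.2596

3.2596


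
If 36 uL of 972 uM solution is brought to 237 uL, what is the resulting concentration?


C2 = C1 * V1 / V2
C2 = 972 * 36 / 237
C2 = 147.6456 uM

147.6456 uM


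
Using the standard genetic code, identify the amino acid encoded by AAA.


Standard genetic code lookup.
Codon AAA -> Lys

Lys


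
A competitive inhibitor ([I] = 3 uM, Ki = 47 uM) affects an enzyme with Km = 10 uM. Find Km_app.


Km_app = Km * (1 + [I]/Ki)
Km_app = 10 * (1 + 3/47)
Km_app = 10.6383 uM

10.6383 uM


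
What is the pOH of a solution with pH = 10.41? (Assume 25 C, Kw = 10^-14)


pOH = 14 - pH
pOH = 14 - 10.41
pOH = 3.59

3.59


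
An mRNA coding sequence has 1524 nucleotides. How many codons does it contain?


codons = nucleotides / 3
codons = 1524 / 3 = 508

508


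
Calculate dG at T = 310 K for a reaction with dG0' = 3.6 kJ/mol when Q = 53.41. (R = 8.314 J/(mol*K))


dG = dG0' + RT * ln(Q) / 1000
dG = 3.6 + 8.314 * 310 * ln(53.41) / 1000
dG = 13.8527 kJ/mol

13.8527 kJ/mol


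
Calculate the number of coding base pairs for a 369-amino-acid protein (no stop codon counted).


Each amino acid = 1 codon = 3 bp
bp = 369 * 3 = 1107 bp

1107 bp


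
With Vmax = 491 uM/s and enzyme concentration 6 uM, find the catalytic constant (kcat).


kcat = Vmax / [E]t
kcat = 491 / 6
kcat = 81.8333 s^-1

81.8333 s^-1


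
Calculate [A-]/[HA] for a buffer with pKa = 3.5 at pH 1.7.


[A-]/[HA] = 10^(pH - pKa)
= 10^(1.7 - 3.5)
= 0.0158

0.0158


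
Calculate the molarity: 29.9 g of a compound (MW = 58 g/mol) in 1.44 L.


C = (mass / MW) / volume
C = (29.9 / 58) / 1.44
C = 0.358 M

0.358 M


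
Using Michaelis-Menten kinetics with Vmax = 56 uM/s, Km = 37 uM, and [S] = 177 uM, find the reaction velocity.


v = Vmax * [S] / (Km + [S])
v = 56 * 177 / (37 + 177)
v = 46.3178 uM/s

46.3178 uM/s


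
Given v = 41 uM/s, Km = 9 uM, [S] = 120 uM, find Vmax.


Vmax = v * (Km + [S]) / [S]
Vmax = 41 * (9 + 120) / 120
Vmax = 44.075 uM/s

44.075 uM/s


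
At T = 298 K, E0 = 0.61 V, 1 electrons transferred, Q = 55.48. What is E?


E = E0 - (RT/nF) * ln(Q)
E = 0.61 - (8.314 * 298 / (1 * 96485)) * ln(55.48)
E = 0.5069 V

0.5069 V


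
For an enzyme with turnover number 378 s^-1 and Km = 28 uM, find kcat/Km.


Catalytic efficiency = kcat / Km
= 378 / 28
= 13.5 uM^-1*s^-1

13.5 uM^-1*s^-1


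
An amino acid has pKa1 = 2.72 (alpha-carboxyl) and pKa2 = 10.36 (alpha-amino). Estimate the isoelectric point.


pI = (pKa1 + pKa2) / 2
pI = (2.72 + 10.36) / 2
pI = 6.54

6.54


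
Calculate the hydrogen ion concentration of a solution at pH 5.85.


[H+] = 10^(-pH)
[H+] = 10^(-5.85)
[H+] = 1.413e-06 M

1.413e-06 M


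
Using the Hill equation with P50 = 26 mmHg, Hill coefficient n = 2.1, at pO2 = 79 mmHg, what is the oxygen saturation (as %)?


Y = pO2^n / (P50^n + pO2^n)
Y = 79^2.1 / (26^2.1 + 79^2.1)
Y = 91.16%

91.16%


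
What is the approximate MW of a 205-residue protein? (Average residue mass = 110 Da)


MW = n_residues * 110 Da
MW = 205 * 110
MW = 22550 Da

22550 Da


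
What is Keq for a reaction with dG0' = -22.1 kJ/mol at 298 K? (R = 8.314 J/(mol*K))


Keq = exp(-dG0 * 1000 / (R * T))
Keq = exp(-(-22.1) * 1000 / (8.314 * 298))
Keq = 7480.2636

7480.2636


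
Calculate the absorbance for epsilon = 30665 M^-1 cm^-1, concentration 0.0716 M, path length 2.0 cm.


A = epsilon * c * l
A = 30665 * 0.0716 * 2.0
A = 4391.228

4391.228


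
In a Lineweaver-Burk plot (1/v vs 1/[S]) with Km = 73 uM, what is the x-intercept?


x-intercept = -1/Km
= -1/73
= -0.0137 1/uM

-0.0137 1/uM


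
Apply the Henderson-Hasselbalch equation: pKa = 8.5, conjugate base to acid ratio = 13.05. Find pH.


pH = pKa + log10([A-]/[HA])
pH = 8.5 + log10(13.05)
pH = 9.6156

9.6156


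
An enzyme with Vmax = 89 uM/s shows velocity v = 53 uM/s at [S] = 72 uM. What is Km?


Km = [S] * (Vmax - v) / v
Km = 72 * (89 - 53) / 53
Km = 48.9057 uM

48.9057 uM


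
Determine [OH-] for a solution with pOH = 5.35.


[OH-] = 10^(-pOH)
[OH-] = 10^(-5.35)
[OH-] = 4.467e-06 M

4.467e-06 M


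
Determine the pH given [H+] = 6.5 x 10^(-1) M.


pH = -log10([H+])
pH = -log10(6.5 x 10^(-1))
pH = 0.1871

0.1871


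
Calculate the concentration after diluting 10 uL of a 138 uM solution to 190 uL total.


C2 = C1 * V1 / V2
C2 = 138 * 10 / 190
C2 = 7.2632 uM

7.2632 uM


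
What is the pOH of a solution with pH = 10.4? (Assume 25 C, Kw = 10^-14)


pOH = 14 - pH
pOH = 14 - 10.4
pOH = 3.6

3.6


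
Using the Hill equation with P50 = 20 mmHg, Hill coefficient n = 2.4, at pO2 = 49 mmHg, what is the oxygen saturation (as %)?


Y = pO2^n / (P50^n + pO2^n)
Y = 49^2.4 / (20^2.4 + 49^2.4)
Y = 89.57%

89.57%


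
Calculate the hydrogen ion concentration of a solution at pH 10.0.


[H+] = 10^(-pH)
[H+] = 10^(-10.0)
[H+] = 1.000e-10 M

1.000e-10 M


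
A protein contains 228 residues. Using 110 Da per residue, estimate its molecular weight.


MW = n_residues * 110 Da
MW = 228 * 110
MW = 25080 Da

25080 Da


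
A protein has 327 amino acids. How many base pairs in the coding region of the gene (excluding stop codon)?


Each amino acid = 1 codon = 3 bp
bp = 327 * 3 = 981 bp

981 bp


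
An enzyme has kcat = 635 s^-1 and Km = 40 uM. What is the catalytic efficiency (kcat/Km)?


Catalytic efficiency = kcat / Km
= 635 / 40
= 15.875 uM^-1*s^-1

15.875 uM^-1*s^-1


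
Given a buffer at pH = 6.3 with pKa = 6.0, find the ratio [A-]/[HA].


[A-]/[HA] = 10^(pH - pKa)
= 10^(6.3 - 6.0)
= 1.9953

1.9953


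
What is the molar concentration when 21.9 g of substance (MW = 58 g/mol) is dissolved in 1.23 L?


C = (mass / MW) / volume
C = (21.9 / 58) / 1.23
C = 0.307 M

0.307 M


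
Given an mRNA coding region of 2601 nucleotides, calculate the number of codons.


codons = nucleotides / 3
codons = 2601 / 3 = 867

867


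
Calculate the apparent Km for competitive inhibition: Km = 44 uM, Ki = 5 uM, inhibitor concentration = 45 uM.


Km_app = Km * (1 + [I]/Ki)
Km_app = 44 * (1 + 45/5)
Km_app = 440.0 uM

440.0 uM


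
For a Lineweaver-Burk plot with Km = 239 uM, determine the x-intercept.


x-intercept = -1/Km
= -1/239
= -0.0042 1/uM

-0.0042 1/uM


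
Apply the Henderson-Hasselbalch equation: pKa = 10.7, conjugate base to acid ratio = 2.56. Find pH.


pH = pKa + log10([A-]/[HA])
pH = 10.7 + log10(2.56)
pH = 11.1082

11.1082


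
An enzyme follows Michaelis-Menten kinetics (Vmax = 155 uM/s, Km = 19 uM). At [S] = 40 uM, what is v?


v = Vmax * [S] / (Km + [S])
v = 155 * 40 / (19 + 40)
v = 105.0847 uM/s

105.0847 uM/s


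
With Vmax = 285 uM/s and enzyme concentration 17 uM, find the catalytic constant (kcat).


kcat = Vmax / [E]t
kcat = 285 / 17
kcat = 16.7647 s^-1

16.7647 s^-1


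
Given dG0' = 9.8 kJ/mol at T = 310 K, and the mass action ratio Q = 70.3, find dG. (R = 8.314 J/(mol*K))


dG = dG0' + RT * ln(Q) / 1000
dG = 9.8 + 8.314 * 310 * ln(70.3) / 1000
dG = 20.7608 kJ/mol

20.7608 kJ/mol


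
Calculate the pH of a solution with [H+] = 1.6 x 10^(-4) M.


pH = -log10([H+])
pH = -log10(1.6 x 10^(-4))
pH = 3.7959

3.7959


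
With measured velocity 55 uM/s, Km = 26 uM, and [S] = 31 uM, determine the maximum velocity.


Vmax = v * (Km + [S]) / [S]
Vmax = 55 * (26 + 31) / 31
Vmax = 101.129 uM/s

101.129 uM/s


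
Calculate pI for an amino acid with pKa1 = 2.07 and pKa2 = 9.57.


pI = (pKa1 + pKa2) / 2
pI = (2.07 + 9.57) / 2
pI = 5.82

5.82


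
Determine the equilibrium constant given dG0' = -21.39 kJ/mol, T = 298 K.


Keq = exp(-dG0 * 1000 / (R * T))
Keq = exp(-(-21.39) * 1000 / (8.314 * 298))
Keq = 5616.4352

5616.4352


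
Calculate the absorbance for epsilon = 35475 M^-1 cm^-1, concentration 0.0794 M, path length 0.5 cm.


A = epsilon * c * l
A = 35475 * 0.0794 * 0.5
A = 1408.3575

1408.3575


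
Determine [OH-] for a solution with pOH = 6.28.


[OH-] = 10^(-pOH)
[OH-] = 10^(-6.28)
[OH-] = 5.248e-07 M

5.248e-07 M


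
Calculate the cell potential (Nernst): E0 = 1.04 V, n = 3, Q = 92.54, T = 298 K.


E = E0 - (RT/nF) * ln(Q)
E = 1.04 - (8.314 * 298 / (3 * 96485)) * ln(92.54)
E = 1.0012 V

1.0012 V


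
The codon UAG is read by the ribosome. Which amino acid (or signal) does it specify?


Standard genetic code lookup.
Codon UAG -> Stop

Stop


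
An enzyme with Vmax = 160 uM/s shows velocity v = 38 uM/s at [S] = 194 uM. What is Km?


Km = [S] * (Vmax - v) / v
Km = 194 * (160 - 38) / 38
Km = 622.8421 uM

622.8421 uM


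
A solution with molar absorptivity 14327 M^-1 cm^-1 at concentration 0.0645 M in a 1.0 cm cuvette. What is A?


A = epsilon * c * l
A = 14327 * 0.0645 * 1.0
A = 924.0915

924.0915


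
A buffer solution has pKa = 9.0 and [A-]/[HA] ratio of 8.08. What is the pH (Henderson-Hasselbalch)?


pH = pKa + log10([A-]/[HA])
pH = 9.0 + log10(8.08)
pH = 9.9074

9.9074


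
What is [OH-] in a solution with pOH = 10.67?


[OH-] = 10^(-pOH)
[OH-] = 10^(-10.67)
[OH-] = 2.138e-11 M

2.138e-11 M


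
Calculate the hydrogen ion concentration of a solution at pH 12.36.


[H+] = 10^(-pH)
[H+] = 10^(-12.36)
[H+] = 4.365e-13 M

4.365e-13 M


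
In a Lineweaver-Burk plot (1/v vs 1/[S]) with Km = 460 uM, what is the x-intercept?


x-intercept = -1/Km
= -1/460
= -0.0022 1/uM

-0.0022 1/uM


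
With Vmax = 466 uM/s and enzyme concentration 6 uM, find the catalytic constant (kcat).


kcat = Vmax / [E]t
kcat = 466 / 6
kcat = 77.6667 s^-1

77.6667 s^-1


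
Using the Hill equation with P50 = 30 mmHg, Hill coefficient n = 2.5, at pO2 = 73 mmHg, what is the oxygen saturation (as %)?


Y = pO2^n / (P50^n + pO2^n)
Y = 73^2.5 / (30^2.5 + 73^2.5)
Y = 90.23%

90.23%


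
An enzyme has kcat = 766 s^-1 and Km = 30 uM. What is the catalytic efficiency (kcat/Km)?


Catalytic efficiency = kcat / Km
= 766 / 30
= 25.5333 uM^-1*s^-1

25.5333 uM^-1*s^-1


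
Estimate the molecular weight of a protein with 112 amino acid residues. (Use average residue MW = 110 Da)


MW = n_residues * 110 Da
MW = 112 * 110
MW = 12320 Da

12320 Da


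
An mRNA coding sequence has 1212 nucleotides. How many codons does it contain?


codons = nucleotides / 3
codons = 1212 / 3 = 404

404


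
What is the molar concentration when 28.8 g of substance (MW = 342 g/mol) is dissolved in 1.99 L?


C = (mass / MW) / volume
C = (28.8 / 342) / 1.99
C = 0.0423 M

0.0423 M


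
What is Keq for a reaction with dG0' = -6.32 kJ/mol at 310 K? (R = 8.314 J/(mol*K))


Keq = exp(-dG0 * 1000 / (R * T))
Keq = exp(-(-6.32) * 1000 / (8.314 * 310))
Keq = 11.6132

11.6132


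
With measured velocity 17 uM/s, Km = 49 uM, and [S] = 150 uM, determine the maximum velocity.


Vmax = v * (Km + [S]) / [S]
Vmax = 17 * (49 + 150) / 150
Vmax = 22.5533 uM/s

22.5533 uM/s


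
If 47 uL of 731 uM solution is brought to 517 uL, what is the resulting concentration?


C2 = C1 * V1 / V2
C2 = 731 * 47 / 517
C2 = 66.4545 uM

66.4545 uM


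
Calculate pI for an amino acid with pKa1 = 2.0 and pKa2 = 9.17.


pI = (pKa1 + pKa2) / 2
pI = (2.0 + 9.17) / 2
pI = 5.585

5.585


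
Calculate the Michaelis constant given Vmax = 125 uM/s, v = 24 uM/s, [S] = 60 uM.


Km = [S] * (Vmax - v) / v
Km = 60 * (125 - 24) / 24
Km = 252.5 uM

252.5 uM


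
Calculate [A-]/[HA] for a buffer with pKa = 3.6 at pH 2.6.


[A-]/[HA] = 10^(pH - pKa)
= 10^(2.6 - 3.6)
= 0.1

0.1


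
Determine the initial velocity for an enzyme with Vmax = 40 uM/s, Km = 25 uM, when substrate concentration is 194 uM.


v = Vmax * [S] / (Km + [S])
v = 40 * 194 / (25 + 194)
v = 35.4338 uM/s

35.4338 uM/s


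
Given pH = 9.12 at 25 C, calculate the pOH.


pOH = 14 - pH
pOH = 14 - 9.12
pOH = 4.88

4.88


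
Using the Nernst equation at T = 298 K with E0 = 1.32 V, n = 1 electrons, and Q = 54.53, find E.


E = E0 - (RT/nF) * ln(Q)
E = 1.32 - (8.314 * 298 / (1 * 96485)) * ln(54.53)
E = 1.2173 V

1.2173 V


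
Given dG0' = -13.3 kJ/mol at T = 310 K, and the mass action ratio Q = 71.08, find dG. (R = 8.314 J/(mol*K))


dG = dG0' + RT * ln(Q) / 1000
dG = -13.3 + 8.314 * 310 * ln(71.08) / 1000
dG = -2.3107 kJ/mol

-2.3107 kJ/mol


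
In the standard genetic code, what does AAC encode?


Standard genetic code lookup.
Codon AAC -> Asn

Asn


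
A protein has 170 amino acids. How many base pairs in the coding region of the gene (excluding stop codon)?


Each amino acid = 1 codon = 3 bp
bp = 170 * 3 = 510 bp

510 bp


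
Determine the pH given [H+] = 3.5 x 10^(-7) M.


pH = -log10([H+])
pH = -log10(3.5 x 10^(-7))
pH = 6.4559

6.4559


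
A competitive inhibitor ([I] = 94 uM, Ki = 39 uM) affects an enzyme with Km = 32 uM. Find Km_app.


Km_app = Km * (1 + [I]/Ki)
Km_app = 32 * (1 + 94/39)
Km_app = 109.1282 uM

109.1282 uM


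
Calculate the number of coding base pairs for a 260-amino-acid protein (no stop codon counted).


Each amino acid = 1 codon = 3 bp
bp = 260 * 3 = 780 bp

780 bp


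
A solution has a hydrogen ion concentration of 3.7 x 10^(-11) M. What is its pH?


pH = -log10([H+])
pH = -log10(3.7 x 10^(-11))
pH = 10.4318

10.4318


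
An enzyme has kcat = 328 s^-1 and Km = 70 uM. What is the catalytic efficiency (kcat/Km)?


Catalytic efficiency = kcat / Km
= 328 / 70
= 4.6857 uM^-1*s^-1

4.6857 uM^-1*s^-1
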